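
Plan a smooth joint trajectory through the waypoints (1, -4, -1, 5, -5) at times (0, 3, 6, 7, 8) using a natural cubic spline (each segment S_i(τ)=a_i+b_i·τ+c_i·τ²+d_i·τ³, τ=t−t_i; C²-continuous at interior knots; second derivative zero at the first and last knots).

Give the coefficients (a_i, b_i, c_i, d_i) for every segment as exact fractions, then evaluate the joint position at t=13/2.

Δ: Δ0=-5/3, Δ1=1, Δ2=6, Δ3=-10
row 1: diag=12, rhs=16; c'=1/4, d'=4/3
row 2: denom=8−3·1/4=29/4; d'=(30−3·4/3)/(29/4)=104/29
row 3: denom=4−1·4/29=112/29; d'=(-96−1·104/29)/(112/29)=-361/14
back: M3=-361/14
back: M2=104/29−4/29·-361/14=50/7
back: M1=4/3−1/4·50/7=-19/42
M: M0=0, M1=-19/42, M2=50/7, M3=-361/14, M4=0
seg 0: a=1, c=M0/2=0, d=(M1−M0)/(6·3)=-19/756, b=Δ0−h0·(2M0+M1)/6=-121/84
seg 1: a=-4, c=M1/2=-19/84, d=(M2−M1)/(6·3)=319/756, b=Δ1−h1·(2M1+M2)/6=-89/42
seg 2: a=-1, c=M2/2=25/7, d=(M3−M2)/(6·1)=-461/84, b=Δ2−h2·(2M2+M3)/6=95/12
seg 3: a=5, c=M3/2=-361/28, d=(M4−M3)/(6·1)=361/84, b=Δ3−h3·(2M3+M4)/6=-59/42
t_q=13/2 → seg 2, τ=1/2; S=-1+95/12·τ+25/7·τ²+-461/84·τ³=709/224

  seg 0: a=1 b=-121/84 c=0 d=-19/756
  seg 1: a=-4 b=-89/42 c=-19/84 d=319/756
  seg 2: a=-1 b=95/12 c=25/7 d=-461/84
  seg 3: a=5 b=-59/42 c=-361/28 d=361/84
S(13/2) = 709/224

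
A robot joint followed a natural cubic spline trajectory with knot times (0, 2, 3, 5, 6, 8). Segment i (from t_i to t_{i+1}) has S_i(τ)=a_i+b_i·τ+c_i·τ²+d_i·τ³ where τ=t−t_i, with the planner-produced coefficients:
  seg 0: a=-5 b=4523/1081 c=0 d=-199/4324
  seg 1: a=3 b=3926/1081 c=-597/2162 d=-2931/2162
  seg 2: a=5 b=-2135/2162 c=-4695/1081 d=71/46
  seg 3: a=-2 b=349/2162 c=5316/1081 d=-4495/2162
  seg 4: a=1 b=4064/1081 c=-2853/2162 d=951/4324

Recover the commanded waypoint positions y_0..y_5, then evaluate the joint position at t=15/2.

y_0=-5 y_1=3 y_2=5 y_3=-2 y_4=1 y_5=5
S(15/2) = 152633/34592

y_0 = S_0(0) = a_0 = -5
y_1 = S_1(0) = a_1 = 3
y_2 = S_2(0) = a_2 = 5
y_3 = S_3(0) = a_3 = -2
y_4 = S_4(0) = a_4 = 1
y_5 = S_4(2) = 5
t_q=15/2 is in segment 4 (τ=3/2); S_4(τ)=152633/34592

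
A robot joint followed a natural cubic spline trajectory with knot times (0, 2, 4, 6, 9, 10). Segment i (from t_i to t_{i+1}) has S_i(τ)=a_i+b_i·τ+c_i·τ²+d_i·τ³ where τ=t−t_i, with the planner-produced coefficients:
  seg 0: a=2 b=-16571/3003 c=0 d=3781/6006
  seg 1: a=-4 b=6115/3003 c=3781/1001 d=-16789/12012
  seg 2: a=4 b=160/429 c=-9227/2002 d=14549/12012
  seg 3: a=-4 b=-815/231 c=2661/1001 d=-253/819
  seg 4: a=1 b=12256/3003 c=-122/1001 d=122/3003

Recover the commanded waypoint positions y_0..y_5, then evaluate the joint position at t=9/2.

y_0 = S_0(0) = a_0 = 2
y_1 = S_1(0) = a_1 = -4
y_2 = S_2(0) = a_2 = 4
y_3 = S_3(0) = a_3 = -4
y_4 = S_4(0) = a_4 = 1
y_5 = S_4(1) = 5
t_q=9/2 is in segment 2 (τ=1/2); S_2(τ)=102043/32032

y_0=2 y_1=-4 y_2=4 y_3=-4 y_4=1 y_5=5
S(9/2) = 102043/32032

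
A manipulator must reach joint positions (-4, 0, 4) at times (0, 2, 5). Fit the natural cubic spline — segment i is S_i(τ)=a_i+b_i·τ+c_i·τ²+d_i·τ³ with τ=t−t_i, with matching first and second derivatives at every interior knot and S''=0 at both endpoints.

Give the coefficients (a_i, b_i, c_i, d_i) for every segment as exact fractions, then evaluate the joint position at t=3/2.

  seg 0: a=-4 b=32/15 c=0 d=-1/30
  seg 1: a=0 b=26/15 c=-1/5 d=1/45
S(3/2) = -73/80

Δ: Δ0=2, Δ1=4/3
row 1: diag=10, rhs=-4; c'=3/10, d'=-2/5
back: M1=-2/5
M: M0=0, M1=-2/5, M2=0
seg 0: a=-4, c=M0/2=0, d=(M1−M0)/(6·2)=-1/30, b=Δ0−h0·(2M0+M1)/6=32/15
seg 1: a=0, c=M1/2=-1/5, d=(M2−M1)/(6·3)=1/45, b=Δ1−h1·(2M1+M2)/6=26/15
t_q=3/2 → seg 0, τ=3/2; S=-4+32/15·τ+0·τ²+-1/30·τ³=-73/80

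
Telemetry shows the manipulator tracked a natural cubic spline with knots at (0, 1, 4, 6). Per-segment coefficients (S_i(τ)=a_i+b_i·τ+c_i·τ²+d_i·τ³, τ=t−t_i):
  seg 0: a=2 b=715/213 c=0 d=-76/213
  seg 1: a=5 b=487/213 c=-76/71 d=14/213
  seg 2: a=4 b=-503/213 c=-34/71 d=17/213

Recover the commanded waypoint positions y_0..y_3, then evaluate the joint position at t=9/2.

y_0=2 y_1=5 y_2=4 y_3=-2
S(9/2) = 1539/568

y_0 = S_0(0) = a_0 = 2
y_1 = S_1(0) = a_1 = 5
y_2 = S_2(0) = a_2 = 4
y_3 = S_2(2) = -2
t_q=9/2 is in segment 2 (τ=1/2); S_2(τ)=1539/568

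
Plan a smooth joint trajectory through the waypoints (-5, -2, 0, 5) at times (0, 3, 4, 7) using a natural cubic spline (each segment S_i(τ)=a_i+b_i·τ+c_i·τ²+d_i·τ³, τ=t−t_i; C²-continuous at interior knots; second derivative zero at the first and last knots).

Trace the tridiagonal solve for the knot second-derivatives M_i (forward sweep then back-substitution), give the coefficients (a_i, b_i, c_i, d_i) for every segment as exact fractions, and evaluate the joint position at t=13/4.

Δ: Δ0=1, Δ1=2, Δ2=5/3
row 1: diag=8, rhs=6; c'=1/8, d'=3/4
row 2: denom=8−1·1/8=63/8; d'=(-2−1·3/4)/(63/8)=-22/63
back: M2=-22/63
back: M1=3/4−1/8·-22/63=50/63
M: M0=0, M1=50/63, M2=-22/63, M3=0
seg 0: a=-5, c=M0/2=0, d=(M1−M0)/(6·3)=25/567, b=Δ0−h0·(2M0+M1)/6=38/63
seg 1: a=-2, c=M1/2=25/63, d=(M2−M1)/(6·1)=-4/21, b=Δ1−h1·(2M1+M2)/6=113/63
seg 2: a=0, c=M2/2=-11/63, d=(M3−M2)/(6·3)=11/567, b=Δ2−h2·(2M2+M3)/6=127/63
t_q=13/4 → seg 1, τ=1/4; S=-2+113/63·τ+25/63·τ²+-4/21·τ³=-257/168

  seg 0: a=-5 b=38/63 c=0 d=25/567
  seg 1: a=-2 b=113/63 c=25/63 d=-4/21
  seg 2: a=0 b=127/63 c=-11/63 d=11/567
S(13/4) = -257/168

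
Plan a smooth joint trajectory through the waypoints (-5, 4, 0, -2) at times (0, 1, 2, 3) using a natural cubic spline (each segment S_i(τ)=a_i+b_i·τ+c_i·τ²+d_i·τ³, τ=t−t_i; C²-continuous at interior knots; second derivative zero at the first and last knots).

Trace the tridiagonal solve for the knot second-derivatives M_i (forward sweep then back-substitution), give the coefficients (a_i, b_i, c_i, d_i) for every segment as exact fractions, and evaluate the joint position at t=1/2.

  seg 0: a=-5 b=63/5 c=0 d=-18/5
  seg 1: a=4 b=9/5 c=-54/5 d=5
  seg 2: a=0 b=-24/5 c=21/5 d=-7/5
S(1/2) = 17/20

Δ: Δ0=9, Δ1=-4, Δ2=-2
row 1: diag=4, rhs=-78; c'=1/4, d'=-39/2
row 2: denom=4−1·1/4=15/4; d'=(12−1·-39/2)/(15/4)=42/5
back: M2=42/5
back: M1=-39/2−1/4·42/5=-108/5
M: M0=0, M1=-108/5, M2=42/5, M3=0
seg 0: a=-5, c=M0/2=0, d=(M1−M0)/(6·1)=-18/5, b=Δ0−h0·(2M0+M1)/6=63/5
seg 1: a=4, c=M1/2=-54/5, d=(M2−M1)/(6·1)=5, b=Δ1−h1·(2M1+M2)/6=9/5
seg 2: a=0, c=M2/2=21/5, d=(M3−M2)/(6·1)=-7/5, b=Δ2−h2·(2M2+M3)/6=-24/5
t_q=1/2 → seg 0, τ=1/2; S=-5+63/5·τ+0·τ²+-18/5·τ³=17/20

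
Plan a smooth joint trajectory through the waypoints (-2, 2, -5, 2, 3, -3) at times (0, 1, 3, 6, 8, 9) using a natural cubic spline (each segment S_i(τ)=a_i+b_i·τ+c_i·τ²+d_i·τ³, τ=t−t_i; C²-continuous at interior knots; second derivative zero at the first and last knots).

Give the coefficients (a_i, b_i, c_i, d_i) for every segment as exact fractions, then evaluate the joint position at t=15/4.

  seg 0: a=-2 b=47053/8436 c=0 d=-13309/8436
  seg 1: a=2 b=3563/4218 c=-13309/2812 d=21601/16872
  seg 2: a=-5 b=-5744/2109 c=2073/703 d=-8/19
  seg 3: a=2 b=7594/2109 c=-591/703 d=-5987/16872
  seg 4: a=3 b=-16957/4218 c=-8351/2812 d=8351/8436
S(15/4) = -62557/11248

Δ: Δ0=4, Δ1=-7/2, Δ2=7/3, Δ3=1/2, Δ4=-6
row 1: diag=6, rhs=-45; c'=1/3, d'=-15/2
row 2: denom=10−2·1/3=28/3; d'=(35−2·-15/2)/(28/3)=75/14
row 3: denom=10−3·9/28=253/28; d'=(-11−3·75/14)/(253/28)=-758/253
row 4: denom=6−2·56/253=1406/253; d'=(-39−2·-758/253)/(1406/253)=-8351/1406
back: M4=-8351/1406
back: M3=-758/253−56/253·-8351/1406=-1182/703
back: M2=75/14−9/28·-1182/703=4146/703
back: M1=-15/2−1/3·4146/703=-13309/1406
M: M0=0, M1=-13309/1406, M2=4146/703, M3=-1182/703, M4=-8351/1406, M5=0
seg 0: a=-2, c=M0/2=0, d=(M1−M0)/(6·1)=-13309/8436, b=Δ0−h0·(2M0+M1)/6=47053/8436
seg 1: a=2, c=M1/2=-13309/2812, d=(M2−M1)/(6·2)=21601/16872, b=Δ1−h1·(2M1+M2)/6=3563/4218
seg 2: a=-5, c=M2/2=2073/703, d=(M3−M2)/(6·3)=-8/19, b=Δ2−h2·(2M2+M3)/6=-5744/2109
seg 3: a=2, c=M3/2=-591/703, d=(M4−M3)/(6·2)=-5987/16872, b=Δ3−h3·(2M3+M4)/6=7594/2109
seg 4: a=3, c=M4/2=-8351/2812, d=(M5−M4)/(6·1)=8351/8436, b=Δ4−h4·(2M4+M5)/6=-16957/4218
t_q=15/4 → seg 2, τ=3/4; S=-5+-5744/2109·τ+2073/703·τ²+-8/19·τ³=-62557/11248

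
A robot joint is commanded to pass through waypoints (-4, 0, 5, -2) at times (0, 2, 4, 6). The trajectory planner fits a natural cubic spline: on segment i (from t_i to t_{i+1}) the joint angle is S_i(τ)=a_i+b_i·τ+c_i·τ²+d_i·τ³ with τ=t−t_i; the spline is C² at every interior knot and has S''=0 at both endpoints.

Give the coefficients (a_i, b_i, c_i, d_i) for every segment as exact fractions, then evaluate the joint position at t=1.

Δ: Δ0=2, Δ1=5/2, Δ2=-7/2
row 1: diag=8, rhs=3; c'=1/4, d'=3/8
row 2: denom=8−2·1/4=15/2; d'=(-36−2·3/8)/(15/2)=-49/10
back: M2=-49/10
back: M1=3/8−1/4·-49/10=8/5
M: M0=0, M1=8/5, M2=-49/10, M3=0
seg 0: a=-4, c=M0/2=0, d=(M1−M0)/(6·2)=2/15, b=Δ0−h0·(2M0+M1)/6=22/15
seg 1: a=0, c=M1/2=4/5, d=(M2−M1)/(6·2)=-13/24, b=Δ1−h1·(2M1+M2)/6=46/15
seg 2: a=5, c=M2/2=-49/20, d=(M3−M2)/(6·2)=49/120, b=Δ2−h2·(2M2+M3)/6=-7/30
t_q=1 → seg 0, τ=1; S=-4+22/15·τ+0·τ²+2/15·τ³=-12/5

  seg 0: a=-4 b=22/15 c=0 d=2/15
  seg 1: a=0 b=46/15 c=4/5 d=-13/24
  seg 2: a=5 b=-7/30 c=-49/20 d=49/120
S(1) = -12/5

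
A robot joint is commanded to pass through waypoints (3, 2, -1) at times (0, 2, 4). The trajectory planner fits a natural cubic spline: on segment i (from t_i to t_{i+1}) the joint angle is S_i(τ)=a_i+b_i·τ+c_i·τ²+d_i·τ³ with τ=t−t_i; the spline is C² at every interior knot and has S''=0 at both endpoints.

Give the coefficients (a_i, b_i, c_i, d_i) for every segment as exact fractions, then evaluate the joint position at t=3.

Δ: Δ0=-1/2, Δ1=-3/2
row 1: diag=8, rhs=-6; c'=1/4, d'=-3/4
back: M1=-3/4
M: M0=0, M1=-3/4, M2=0
seg 0: a=3, c=M0/2=0, d=(M1−M0)/(6·2)=-1/16, b=Δ0−h0·(2M0+M1)/6=-1/4
seg 1: a=2, c=M1/2=-3/8, d=(M2−M1)/(6·2)=1/16, b=Δ1−h1·(2M1+M2)/6=-1
t_q=3 → seg 1, τ=1; S=2+-1·τ+-3/8·τ²+1/16·τ³=11/16

  seg 0: a=3 b=-1/4 c=0 d=-1/16
  seg 1: a=2 b=-1 c=-3/8 d=1/16
S(3) = 11/16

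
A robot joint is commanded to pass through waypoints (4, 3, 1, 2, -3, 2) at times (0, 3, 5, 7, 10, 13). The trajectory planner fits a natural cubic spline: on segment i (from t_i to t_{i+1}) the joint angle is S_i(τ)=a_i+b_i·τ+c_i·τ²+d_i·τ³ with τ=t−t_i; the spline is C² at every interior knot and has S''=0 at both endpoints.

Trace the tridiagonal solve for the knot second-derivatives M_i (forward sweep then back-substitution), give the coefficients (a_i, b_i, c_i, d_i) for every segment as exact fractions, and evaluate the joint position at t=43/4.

Δ: Δ0=-1/3, Δ1=-1, Δ2=1/2, Δ3=-5/3, Δ4=5/3
row 1: diag=10, rhs=-4; c'=1/5, d'=-2/5
row 2: denom=8−2·1/5=38/5; d'=(9−2·-2/5)/(38/5)=49/38
row 3: denom=10−2·5/19=180/19; d'=(-13−2·49/38)/(180/19)=-74/45
row 4: denom=12−3·19/60=221/20; d'=(20−3·-74/45)/(221/20)=88/39
back: M4=88/39
back: M3=-74/45−19/60·88/39=-92/39
back: M2=49/38−5/19·-92/39=149/78
back: M1=-2/5−1/5·149/78=-61/78
M: M0=0, M1=-61/78, M2=149/78, M3=-92/39, M4=88/39, M5=0
seg 0: a=4, c=M0/2=0, d=(M1−M0)/(6·3)=-61/1404, b=Δ0−h0·(2M0+M1)/6=3/52
seg 1: a=3, c=M1/2=-61/156, d=(M2−M1)/(6·2)=35/156, b=Δ1−h1·(2M1+M2)/6=-29/26
seg 2: a=1, c=M2/2=149/156, d=(M3−M2)/(6·2)=-37/104, b=Δ2−h2·(2M2+M3)/6=1/78
seg 3: a=2, c=M3/2=-46/39, d=(M4−M3)/(6·3)=10/39, b=Δ3−h3·(2M3+M4)/6=-17/39
seg 4: a=-3, c=M4/2=44/39, d=(M5−M4)/(6·3)=-44/351, b=Δ4−h4·(2M4+M5)/6=-23/39
t_q=43/4 → seg 4, τ=3/4; S=-3+-23/39·τ+44/39·τ²+-44/351·τ³=-595/208

  seg 0: a=4 b=3/52 c=0 d=-61/1404
  seg 1: a=3 b=-29/26 c=-61/156 d=35/156
  seg 2: a=1 b=1/78 c=149/156 d=-37/104
  seg 3: a=2 b=-17/39 c=-46/39 d=10/39
  seg 4: a=-3 b=-23/39 c=44/39 d=-44/351
S(43/4) = -595/208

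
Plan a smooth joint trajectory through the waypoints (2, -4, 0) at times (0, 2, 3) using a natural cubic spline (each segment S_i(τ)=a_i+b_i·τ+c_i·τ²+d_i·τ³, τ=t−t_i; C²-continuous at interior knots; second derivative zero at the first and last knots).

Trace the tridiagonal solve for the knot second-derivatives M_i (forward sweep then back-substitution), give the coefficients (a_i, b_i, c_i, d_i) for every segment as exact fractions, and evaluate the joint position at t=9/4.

Δ: Δ0=-3, Δ1=4
row 1: diag=6, rhs=42; c'=1/6, d'=7
back: M1=7
M: M0=0, M1=7, M2=0
seg 0: a=2, c=M0/2=0, d=(M1−M0)/(6·2)=7/12, b=Δ0−h0·(2M0+M1)/6=-16/3
seg 1: a=-4, c=M1/2=7/2, d=(M2−M1)/(6·1)=-7/6, b=Δ1−h1·(2M1+M2)/6=5/3
t_q=9/4 → seg 1, τ=1/4; S=-4+5/3·τ+7/2·τ²+-7/6·τ³=-433/128

  seg 0: a=2 b=-16/3 c=0 d=7/12
  seg 1: a=-4 b=5/3 c=7/2 d=-7/6
S(9/4) = -433/128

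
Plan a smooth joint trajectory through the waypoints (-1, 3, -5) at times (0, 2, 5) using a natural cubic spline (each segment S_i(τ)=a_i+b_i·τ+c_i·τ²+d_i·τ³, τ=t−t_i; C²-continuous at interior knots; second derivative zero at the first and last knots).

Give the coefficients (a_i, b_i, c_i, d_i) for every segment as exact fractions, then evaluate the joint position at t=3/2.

Δ: Δ0=2, Δ1=-8/3
row 1: diag=10, rhs=-28; c'=3/10, d'=-14/5
back: M1=-14/5
M: M0=0, M1=-14/5, M2=0
seg 0: a=-1, c=M0/2=0, d=(M1−M0)/(6·2)=-7/30, b=Δ0−h0·(2M0+M1)/6=44/15
seg 1: a=3, c=M1/2=-7/5, d=(M2−M1)/(6·3)=7/45, b=Δ1−h1·(2M1+M2)/6=2/15
t_q=3/2 → seg 0, τ=3/2; S=-1+44/15·τ+0·τ²+-7/30·τ³=209/80

  seg 0: a=-1 b=44/15 c=0 d=-7/30
  seg 1: a=3 b=2/15 c=-7/5 d=7/45
S(3/2) = 209/80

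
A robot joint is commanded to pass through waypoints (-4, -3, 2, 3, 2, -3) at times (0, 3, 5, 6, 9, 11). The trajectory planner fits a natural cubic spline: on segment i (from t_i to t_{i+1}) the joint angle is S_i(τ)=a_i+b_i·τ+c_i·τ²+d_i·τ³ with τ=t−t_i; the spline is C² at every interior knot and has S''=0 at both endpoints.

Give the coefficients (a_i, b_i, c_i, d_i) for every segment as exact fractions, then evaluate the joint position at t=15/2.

  seg 0: a=-4 b=-335/646 c=0 d=1651/17442
  seg 1: a=-3 b=658/323 c=1651/1938 d=-2405/7752
  seg 2: a=2 b=3337/1938 c=-3913/3876 d=1115/3876
  seg 3: a=3 b=43/76 c=-142/969 d=-1781/34884
  seg 4: a=2 b=-1093/646 c=-783/1292 d=261/2584
S(15/2) = 34591/10336

Δ: Δ0=1/3, Δ1=5/2, Δ2=1, Δ3=-1/3, Δ4=-5/2
row 1: diag=10, rhs=13; c'=1/5, d'=13/10
row 2: denom=6−2·1/5=28/5; d'=(-9−2·13/10)/(28/5)=-29/14
row 3: denom=8−1·5/28=219/28; d'=(-8−1·-29/14)/(219/28)=-166/219
row 4: denom=10−3·28/73=646/73; d'=(-13−3·-166/219)/(646/73)=-783/646
back: M4=-783/646
back: M3=-166/219−28/73·-783/646=-284/969
back: M2=-29/14−5/28·-284/969=-3913/1938
back: M1=13/10−1/5·-3913/1938=1651/969
M: M0=0, M1=1651/969, M2=-3913/1938, M3=-284/969, M4=-783/646, M5=0
seg 0: a=-4, c=M0/2=0, d=(M1−M0)/(6·3)=1651/17442, b=Δ0−h0·(2M0+M1)/6=-335/646
seg 1: a=-3, c=M1/2=1651/1938, d=(M2−M1)/(6·2)=-2405/7752, b=Δ1−h1·(2M1+M2)/6=658/323
seg 2: a=2, c=M2/2=-3913/3876, d=(M3−M2)/(6·1)=1115/3876, b=Δ2−h2·(2M2+M3)/6=3337/1938
seg 3: a=3, c=M3/2=-142/969, d=(M4−M3)/(6·3)=-1781/34884, b=Δ3−h3·(2M3+M4)/6=43/76
seg 4: a=2, c=M4/2=-783/1292, d=(M5−M4)/(6·2)=261/2584, b=Δ4−h4·(2M4+M5)/6=-1093/646
t_q=15/2 → seg 3, τ=3/2; S=3+43/76·τ+-142/969·τ²+-1781/34884·τ³=34591/10336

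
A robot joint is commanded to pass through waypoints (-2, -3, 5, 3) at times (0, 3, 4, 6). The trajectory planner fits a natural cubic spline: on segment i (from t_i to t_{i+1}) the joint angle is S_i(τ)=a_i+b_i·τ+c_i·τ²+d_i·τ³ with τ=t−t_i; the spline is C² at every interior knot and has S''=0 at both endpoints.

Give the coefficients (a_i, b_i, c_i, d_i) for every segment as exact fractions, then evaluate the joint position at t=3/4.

Δ: Δ0=-1/3, Δ1=8, Δ2=-1
row 1: diag=8, rhs=50; c'=1/8, d'=25/4
row 2: denom=6−1·1/8=47/8; d'=(-54−1·25/4)/(47/8)=-482/47
back: M2=-482/47
back: M1=25/4−1/8·-482/47=354/47
M: M0=0, M1=354/47, M2=-482/47, M3=0
seg 0: a=-2, c=M0/2=0, d=(M1−M0)/(6·3)=59/141, b=Δ0−h0·(2M0+M1)/6=-578/141
seg 1: a=-3, c=M1/2=177/47, d=(M2−M1)/(6·1)=-418/141, b=Δ1−h1·(2M1+M2)/6=1015/141
seg 2: a=5, c=M2/2=-241/47, d=(M3−M2)/(6·2)=241/282, b=Δ2−h2·(2M2+M3)/6=823/141
t_q=3/4 → seg 0, τ=3/4; S=-2+-578/141·τ+0·τ²+59/141·τ³=-14733/3008

  seg 0: a=-2 b=-578/141 c=0 d=59/141
  seg 1: a=-3 b=1015/141 c=177/47 d=-418/141
  seg 2: a=5 b=823/141 c=-241/47 d=241/282
S(3/4) = -14733/3008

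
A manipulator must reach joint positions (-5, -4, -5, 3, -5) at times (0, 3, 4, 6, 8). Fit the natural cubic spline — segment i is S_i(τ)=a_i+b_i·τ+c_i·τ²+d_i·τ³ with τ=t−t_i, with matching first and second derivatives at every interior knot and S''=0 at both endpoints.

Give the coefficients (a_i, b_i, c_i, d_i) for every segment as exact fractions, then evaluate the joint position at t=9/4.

  seg 0: a=-5 b=4/3 c=0 d=-1/9
  seg 1: a=-4 b=-5/3 c=-1 d=5/3
  seg 2: a=-5 b=4/3 c=4 d=-4/3
  seg 3: a=3 b=4/3 c=-4 d=2/3
S(9/4) = -209/64

Δ: Δ0=1/3, Δ1=-1, Δ2=4, Δ3=-4
row 1: diag=8, rhs=-8; c'=1/8, d'=-1
row 2: denom=6−1·1/8=47/8; d'=(30−1·-1)/(47/8)=248/47
row 3: denom=8−2·16/47=344/47; d'=(-48−2·248/47)/(344/47)=-8
back: M3=-8
back: M2=248/47−16/47·-8=8
back: M1=-1−1/8·8=-2
M: M0=0, M1=-2, M2=8, M3=-8, M4=0
seg 0: a=-5, c=M0/2=0, d=(M1−M0)/(6·3)=-1/9, b=Δ0−h0·(2M0+M1)/6=4/3
seg 1: a=-4, c=M1/2=-1, d=(M2−M1)/(6·1)=5/3, b=Δ1−h1·(2M1+M2)/6=-5/3
seg 2: a=-5, c=M2/2=4, d=(M3−M2)/(6·2)=-4/3, b=Δ2−h2·(2M2+M3)/6=4/3
seg 3: a=3, c=M3/2=-4, d=(M4−M3)/(6·2)=2/3, b=Δ3−h3·(2M3+M4)/6=4/3
t_q=9/4 → seg 0, τ=9/4; S=-5+4/3·τ+0·τ²+-1/9·τ³=-209/64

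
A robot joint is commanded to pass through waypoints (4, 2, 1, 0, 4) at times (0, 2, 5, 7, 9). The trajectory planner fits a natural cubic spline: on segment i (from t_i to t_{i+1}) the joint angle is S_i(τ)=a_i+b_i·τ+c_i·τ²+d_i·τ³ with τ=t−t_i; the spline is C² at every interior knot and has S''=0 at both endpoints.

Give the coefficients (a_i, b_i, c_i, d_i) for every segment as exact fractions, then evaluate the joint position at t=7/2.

Δ: Δ0=-1, Δ1=-1/3, Δ2=-1/2, Δ3=2
row 1: diag=10, rhs=4; c'=3/10, d'=2/5
row 2: denom=10−3·3/10=91/10; d'=(-1−3·2/5)/(91/10)=-22/91
row 3: denom=8−2·20/91=688/91; d'=(15−2·-22/91)/(688/91)=1409/688
back: M3=1409/688
back: M2=-22/91−20/91·1409/688=-119/172
back: M1=2/5−3/10·-119/172=209/344
M: M0=0, M1=209/344, M2=-119/172, M3=1409/688, M4=0
seg 0: a=4, c=M0/2=0, d=(M1−M0)/(6·2)=209/4128, b=Δ0−h0·(2M0+M1)/6=-1241/1032
seg 1: a=2, c=M1/2=209/688, d=(M2−M1)/(6·3)=-149/2064, b=Δ1−h1·(2M1+M2)/6=-307/516
seg 2: a=1, c=M2/2=-119/344, d=(M3−M2)/(6·2)=1885/8256, b=Δ2−h2·(2M2+M3)/6=-1489/2064
seg 3: a=0, c=M3/2=1409/1376, d=(M4−M3)/(6·2)=-1409/8256, b=Δ3−h3·(2M3+M4)/6=655/1032
t_q=7/2 → seg 1, τ=3/2; S=2+-307/516·τ+209/688·τ²+-149/2064·τ³=8517/5504

  seg 0: a=4 b=-1241/1032 c=0 d=209/4128
  seg 1: a=2 b=-307/516 c=209/688 d=-149/2064
  seg 2: a=1 b=-1489/2064 c=-119/344 d=1885/8256
  seg 3: a=0 b=655/1032 c=1409/1376 d=-1409/8256
S(7/2) = 8517/5504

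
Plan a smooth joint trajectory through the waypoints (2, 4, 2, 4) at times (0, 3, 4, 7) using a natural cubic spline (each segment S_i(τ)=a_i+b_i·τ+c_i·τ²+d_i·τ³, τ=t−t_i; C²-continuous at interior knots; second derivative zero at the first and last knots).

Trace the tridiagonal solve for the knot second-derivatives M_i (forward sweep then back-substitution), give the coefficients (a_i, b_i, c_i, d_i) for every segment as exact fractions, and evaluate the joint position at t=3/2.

  seg 0: a=2 b=38/21 c=0 d=-8/63
  seg 1: a=4 b=-34/21 c=-8/7 d=16/21
  seg 2: a=2 b=-34/21 c=8/7 d=-8/63
S(3/2) = 30/7

Δ: Δ0=2/3, Δ1=-2, Δ2=2/3
row 1: diag=8, rhs=-16; c'=1/8, d'=-2
row 2: denom=8−1·1/8=63/8; d'=(16−1·-2)/(63/8)=16/7
back: M2=16/7
back: M1=-2−1/8·16/7=-16/7
M: M0=0, M1=-16/7, M2=16/7, M3=0
seg 0: a=2, c=M0/2=0, d=(M1−M0)/(6·3)=-8/63, b=Δ0−h0·(2M0+M1)/6=38/21
seg 1: a=4, c=M1/2=-8/7, d=(M2−M1)/(6·1)=16/21, b=Δ1−h1·(2M1+M2)/6=-34/21
seg 2: a=2, c=M2/2=8/7, d=(M3−M2)/(6·3)=-8/63, b=Δ2−h2·(2M2+M3)/6=-34/21
t_q=3/2 → seg 0, τ=3/2; S=2+38/21·τ+0·τ²+-8/63·τ³=30/7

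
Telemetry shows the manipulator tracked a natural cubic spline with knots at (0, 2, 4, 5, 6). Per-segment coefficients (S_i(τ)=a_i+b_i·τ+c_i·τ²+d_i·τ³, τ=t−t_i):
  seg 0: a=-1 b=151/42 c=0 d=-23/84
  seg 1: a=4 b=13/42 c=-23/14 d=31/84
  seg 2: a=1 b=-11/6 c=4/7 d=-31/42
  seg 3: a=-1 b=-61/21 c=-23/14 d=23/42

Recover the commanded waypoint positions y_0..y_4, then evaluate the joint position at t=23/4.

y_0 = S_0(0) = a_0 = -1
y_1 = S_1(0) = a_1 = 4
y_2 = S_2(0) = a_2 = 1
y_3 = S_3(0) = a_3 = -1
y_4 = S_3(1) = -5
t_q=23/4 is in segment 3 (τ=3/4); S_3(τ)=-3469/896

y_0=-1 y_1=4 y_2=1 y_3=-1 y_4=-5
S(23/4) = -3469/896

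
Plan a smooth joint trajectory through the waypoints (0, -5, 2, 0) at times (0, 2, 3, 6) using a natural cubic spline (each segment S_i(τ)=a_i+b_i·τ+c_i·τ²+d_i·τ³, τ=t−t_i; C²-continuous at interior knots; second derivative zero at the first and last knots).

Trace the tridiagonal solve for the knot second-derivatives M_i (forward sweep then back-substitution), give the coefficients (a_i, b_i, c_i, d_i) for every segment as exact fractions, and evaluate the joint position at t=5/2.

  seg 0: a=0 b=-1709/282 c=0 d=251/282
  seg 1: a=-5 b=1303/282 c=251/47 d=-835/282
  seg 2: a=2 b=905/141 c=-333/94 d=37/94
S(5/2) = -1297/752

Δ: Δ0=-5/2, Δ1=7, Δ2=-2/3
row 1: diag=6, rhs=57; c'=1/6, d'=19/2
row 2: denom=8−1·1/6=47/6; d'=(-46−1·19/2)/(47/6)=-333/47
back: M2=-333/47
back: M1=19/2−1/6·-333/47=502/47
M: M0=0, M1=502/47, M2=-333/47, M3=0
seg 0: a=0, c=M0/2=0, d=(M1−M0)/(6·2)=251/282, b=Δ0−h0·(2M0+M1)/6=-1709/282
seg 1: a=-5, c=M1/2=251/47, d=(M2−M1)/(6·1)=-835/282, b=Δ1−h1·(2M1+M2)/6=1303/282
seg 2: a=2, c=M2/2=-333/94, d=(M3−M2)/(6·3)=37/94, b=Δ2−h2·(2M2+M3)/6=905/141
t_q=5/2 → seg 1, τ=1/2; S=-5+1303/282·τ+251/47·τ²+-835/282·τ³=-1297/752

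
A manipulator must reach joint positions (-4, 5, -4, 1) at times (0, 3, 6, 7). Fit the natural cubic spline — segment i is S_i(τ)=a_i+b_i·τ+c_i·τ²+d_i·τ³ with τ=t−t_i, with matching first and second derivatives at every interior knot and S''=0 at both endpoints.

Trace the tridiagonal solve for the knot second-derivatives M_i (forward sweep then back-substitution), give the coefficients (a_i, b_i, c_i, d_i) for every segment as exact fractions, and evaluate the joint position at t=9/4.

  seg 0: a=-4 b=159/29 c=0 d=-8/29
  seg 1: a=5 b=-57/29 c=-72/29 d=62/87
  seg 2: a=-4 b=69/29 c=114/29 d=-38/29
S(9/4) = 1205/232

Δ: Δ0=3, Δ1=-3, Δ2=5
row 1: diag=12, rhs=-36; c'=1/4, d'=-3
row 2: denom=8−3·1/4=29/4; d'=(48−3·-3)/(29/4)=228/29
back: M2=228/29
back: M1=-3−1/4·228/29=-144/29
M: M0=0, M1=-144/29, M2=228/29, M3=0
seg 0: a=-4, c=M0/2=0, d=(M1−M0)/(6·3)=-8/29, b=Δ0−h0·(2M0+M1)/6=159/29
seg 1: a=5, c=M1/2=-72/29, d=(M2−M1)/(6·3)=62/87, b=Δ1−h1·(2M1+M2)/6=-57/29
seg 2: a=-4, c=M2/2=114/29, d=(M3−M2)/(6·1)=-38/29, b=Δ2−h2·(2M2+M3)/6=69/29
t_q=9/4 → seg 0, τ=9/4; S=-4+159/29·τ+0·τ²+-8/29·τ³=1205/232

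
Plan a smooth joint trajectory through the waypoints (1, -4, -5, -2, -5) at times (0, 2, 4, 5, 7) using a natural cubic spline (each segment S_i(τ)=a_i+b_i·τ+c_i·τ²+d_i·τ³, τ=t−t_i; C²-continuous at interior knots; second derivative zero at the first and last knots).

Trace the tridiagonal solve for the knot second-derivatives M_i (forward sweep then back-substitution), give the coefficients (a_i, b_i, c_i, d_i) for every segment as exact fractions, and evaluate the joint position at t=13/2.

  seg 0: a=1 b=-339/128 c=0 d=19/512
  seg 1: a=-4 b=-141/64 c=57/256 d=161/512
  seg 2: a=-5 b=315/128 c=135/64 d=-201/128
  seg 3: a=-2 b=63/32 c=-333/128 d=111/256
S(13/2) = -7039/2048

Δ: Δ0=-5/2, Δ1=-1/2, Δ2=3, Δ3=-3/2
row 1: diag=8, rhs=12; c'=1/4, d'=3/2
row 2: denom=6−2·1/4=11/2; d'=(21−2·3/2)/(11/2)=36/11
row 3: denom=6−1·2/11=64/11; d'=(-27−1·36/11)/(64/11)=-333/64
back: M3=-333/64
back: M2=36/11−2/11·-333/64=135/32
back: M1=3/2−1/4·135/32=57/128
M: M0=0, M1=57/128, M2=135/32, M3=-333/64, M4=0
seg 0: a=1, c=M0/2=0, d=(M1−M0)/(6·2)=19/512, b=Δ0−h0·(2M0+M1)/6=-339/128
seg 1: a=-4, c=M1/2=57/256, d=(M2−M1)/(6·2)=161/512, b=Δ1−h1·(2M1+M2)/6=-141/64
seg 2: a=-5, c=M2/2=135/64, d=(M3−M2)/(6·1)=-201/128, b=Δ2−h2·(2M2+M3)/6=315/128
seg 3: a=-2, c=M3/2=-333/128, d=(M4−M3)/(6·2)=111/256, b=Δ3−h3·(2M3+M4)/6=63/32
t_q=13/2 → seg 3, τ=3/2; S=-2+63/32·τ+-333/128·τ²+111/256·τ³=-7039/2048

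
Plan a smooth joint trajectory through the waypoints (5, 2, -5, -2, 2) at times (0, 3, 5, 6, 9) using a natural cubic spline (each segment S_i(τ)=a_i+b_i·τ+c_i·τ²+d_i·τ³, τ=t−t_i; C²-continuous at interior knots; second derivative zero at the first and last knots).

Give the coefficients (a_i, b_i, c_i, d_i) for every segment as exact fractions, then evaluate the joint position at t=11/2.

  seg 0: a=5 b=473/876 c=0 d=-1349/7884
  seg 1: a=2 b=-1787/438 c=-1349/876 d=1603/1752
  seg 2: a=-5 b=54/73 c=865/219 d=-370/219
  seg 3: a=-2 b=782/219 c=-245/219 d=245/1971
S(11/2) = -844/219

Δ: Δ0=-1, Δ1=-7/2, Δ2=3, Δ3=4/3
row 1: diag=10, rhs=-15; c'=1/5, d'=-3/2
row 2: denom=6−2·1/5=28/5; d'=(39−2·-3/2)/(28/5)=15/2
row 3: denom=8−1·5/28=219/28; d'=(-10−1·15/2)/(219/28)=-490/219
back: M3=-490/219
back: M2=15/2−5/28·-490/219=1730/219
back: M1=-3/2−1/5·1730/219=-1349/438
M: M0=0, M1=-1349/438, M2=1730/219, M3=-490/219, M4=0
seg 0: a=5, c=M0/2=0, d=(M1−M0)/(6·3)=-1349/7884, b=Δ0−h0·(2M0+M1)/6=473/876
seg 1: a=2, c=M1/2=-1349/876, d=(M2−M1)/(6·2)=1603/1752, b=Δ1−h1·(2M1+M2)/6=-1787/438
seg 2: a=-5, c=M2/2=865/219, d=(M3−M2)/(6·1)=-370/219, b=Δ2−h2·(2M2+M3)/6=54/73
seg 3: a=-2, c=M3/2=-245/219, d=(M4−M3)/(6·3)=245/1971, b=Δ3−h3·(2M3+M4)/6=782/219
t_q=11/2 → seg 2, τ=1/2; S=-5+54/73·τ+865/219·τ²+-370/219·τ³=-844/219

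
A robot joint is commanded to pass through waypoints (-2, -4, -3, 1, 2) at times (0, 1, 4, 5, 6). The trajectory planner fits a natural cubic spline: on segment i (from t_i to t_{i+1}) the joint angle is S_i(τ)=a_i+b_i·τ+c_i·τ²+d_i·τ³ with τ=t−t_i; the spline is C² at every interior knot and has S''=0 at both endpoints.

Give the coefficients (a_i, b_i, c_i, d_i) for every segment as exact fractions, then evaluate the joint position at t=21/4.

  seg 0: a=-2 b=-665/318 c=0 d=29/318
  seg 1: a=-4 b=-289/159 c=29/106 d=47/318
  seg 2: a=-3 b=1213/318 c=85/53 d=-451/318
  seg 3: a=1 b=440/159 c=-281/106 d=281/318
S(21/4) = 10447/6784

Δ: Δ0=-2, Δ1=1/3, Δ2=4, Δ3=1
row 1: diag=8, rhs=14; c'=3/8, d'=7/4
row 2: denom=8−3·3/8=55/8; d'=(22−3·7/4)/(55/8)=134/55
row 3: denom=4−1·8/55=212/55; d'=(-18−1·134/55)/(212/55)=-281/53
back: M3=-281/53
back: M2=134/55−8/55·-281/53=170/53
back: M1=7/4−3/8·170/53=29/53
M: M0=0, M1=29/53, M2=170/53, M3=-281/53, M4=0
seg 0: a=-2, c=M0/2=0, d=(M1−M0)/(6·1)=29/318, b=Δ0−h0·(2M0+M1)/6=-665/318
seg 1: a=-4, c=M1/2=29/106, d=(M2−M1)/(6·3)=47/318, b=Δ1−h1·(2M1+M2)/6=-289/159
seg 2: a=-3, c=M2/2=85/53, d=(M3−M2)/(6·1)=-451/318, b=Δ2−h2·(2M2+M3)/6=1213/318
seg 3: a=1, c=M3/2=-281/106, d=(M4−M3)/(6·1)=281/318, b=Δ3−h3·(2M3+M4)/6=440/159
t_q=21/4 → seg 3, τ=1/4; S=1+440/159·τ+-281/106·τ²+281/318·τ³=10447/6784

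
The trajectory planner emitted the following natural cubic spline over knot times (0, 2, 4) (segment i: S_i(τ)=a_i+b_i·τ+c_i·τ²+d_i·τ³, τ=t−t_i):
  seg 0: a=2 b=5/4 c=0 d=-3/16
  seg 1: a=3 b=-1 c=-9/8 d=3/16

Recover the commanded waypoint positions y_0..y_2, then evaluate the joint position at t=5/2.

y_0 = S_0(0) = a_0 = 2
y_1 = S_1(0) = a_1 = 3
y_2 = S_1(2) = -2
t_q=5/2 is in segment 1 (τ=1/2); S_1(τ)=287/128

y_0=2 y_1=3 y_2=-2
S(5/2) = 287/128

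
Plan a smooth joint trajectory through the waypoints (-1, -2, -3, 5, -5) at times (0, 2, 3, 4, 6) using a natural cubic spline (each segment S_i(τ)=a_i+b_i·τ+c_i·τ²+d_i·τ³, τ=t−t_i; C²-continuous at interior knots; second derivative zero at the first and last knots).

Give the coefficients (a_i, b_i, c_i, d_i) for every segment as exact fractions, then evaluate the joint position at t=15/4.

Δ: Δ0=-1/2, Δ1=-1, Δ2=8, Δ3=-5
row 1: diag=6, rhs=-3; c'=1/6, d'=-1/2
row 2: denom=4−1·1/6=23/6; d'=(54−1·-1/2)/(23/6)=327/23
row 3: denom=6−1·6/23=132/23; d'=(-78−1·327/23)/(132/23)=-707/44
back: M3=-707/44
back: M2=327/23−6/23·-707/44=405/22
back: M1=-1/2−1/6·405/22=-157/44
M: M0=0, M1=-157/44, M2=405/22, M3=-707/44, M4=0
seg 0: a=-1, c=M0/2=0, d=(M1−M0)/(6·2)=-157/528, b=Δ0−h0·(2M0+M1)/6=91/132
seg 1: a=-2, c=M1/2=-157/88, d=(M2−M1)/(6·1)=967/264, b=Δ1−h1·(2M1+M2)/6=-95/33
seg 2: a=-3, c=M2/2=405/44, d=(M3−M2)/(6·1)=-1517/264, b=Δ2−h2·(2M2+M3)/6=109/24
seg 3: a=5, c=M3/2=-707/88, d=(M4−M3)/(6·2)=707/528, b=Δ3−h3·(2M3+M4)/6=377/66
t_q=15/4 → seg 2, τ=3/4; S=-3+109/24·τ+405/44·τ²+-1517/264·τ³=17795/5632

  seg 0: a=-1 b=91/132 c=0 d=-157/528
  seg 1: a=-2 b=-95/33 c=-157/88 d=967/264
  seg 2: a=-3 b=109/24 c=405/44 d=-1517/264
  seg 3: a=5 b=377/66 c=-707/88 d=707/528
S(15/4) = 17795/5632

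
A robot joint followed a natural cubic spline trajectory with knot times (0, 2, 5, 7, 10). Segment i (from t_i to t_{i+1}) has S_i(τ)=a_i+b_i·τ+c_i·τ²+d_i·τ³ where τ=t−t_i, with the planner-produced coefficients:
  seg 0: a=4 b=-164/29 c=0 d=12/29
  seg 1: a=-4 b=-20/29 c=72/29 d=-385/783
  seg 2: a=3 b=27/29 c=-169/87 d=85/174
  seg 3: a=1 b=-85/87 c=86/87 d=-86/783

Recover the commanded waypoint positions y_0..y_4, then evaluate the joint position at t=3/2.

y_0 = S_0(0) = a_0 = 4
y_1 = S_1(0) = a_1 = -4
y_2 = S_2(0) = a_2 = 3
y_3 = S_3(0) = a_3 = 1
y_4 = S_3(3) = 4
t_q=3/2 is in segment 0 (τ=3/2); S_0(τ)=-179/58

y_0=4 y_1=-4 y_2=3 y_3=1 y_4=4
S(3/2) = -179/58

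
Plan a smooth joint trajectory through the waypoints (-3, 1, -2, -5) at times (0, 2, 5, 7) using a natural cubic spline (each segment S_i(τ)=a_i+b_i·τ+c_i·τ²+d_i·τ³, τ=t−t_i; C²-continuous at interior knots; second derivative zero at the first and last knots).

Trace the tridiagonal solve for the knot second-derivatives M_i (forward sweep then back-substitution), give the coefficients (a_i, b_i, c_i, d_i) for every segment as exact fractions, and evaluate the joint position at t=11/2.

  seg 0: a=-3 b=239/91 c=0 d=-57/364
  seg 1: a=1 b=68/91 c=-171/182 d=5/42
  seg 2: a=-2 b=-305/182 c=12/91 d=-2/91
S(11/2) = -73/26

Δ: Δ0=2, Δ1=-1, Δ2=-3/2
row 1: diag=10, rhs=-18; c'=3/10, d'=-9/5
row 2: denom=10−3·3/10=91/10; d'=(-3−3·-9/5)/(91/10)=24/91
back: M2=24/91
back: M1=-9/5−3/10·24/91=-171/91
M: M0=0, M1=-171/91, M2=24/91, M3=0
seg 0: a=-3, c=M0/2=0, d=(M1−M0)/(6·2)=-57/364, b=Δ0−h0·(2M0+M1)/6=239/91
seg 1: a=1, c=M1/2=-171/182, d=(M2−M1)/(6·3)=5/42, b=Δ1−h1·(2M1+M2)/6=68/91
seg 2: a=-2, c=M2/2=12/91, d=(M3−M2)/(6·2)=-2/91, b=Δ2−h2·(2M2+M3)/6=-305/182
t_q=11/2 → seg 2, τ=1/2; S=-2+-305/182·τ+12/91·τ²+-2/91·τ³=-73/26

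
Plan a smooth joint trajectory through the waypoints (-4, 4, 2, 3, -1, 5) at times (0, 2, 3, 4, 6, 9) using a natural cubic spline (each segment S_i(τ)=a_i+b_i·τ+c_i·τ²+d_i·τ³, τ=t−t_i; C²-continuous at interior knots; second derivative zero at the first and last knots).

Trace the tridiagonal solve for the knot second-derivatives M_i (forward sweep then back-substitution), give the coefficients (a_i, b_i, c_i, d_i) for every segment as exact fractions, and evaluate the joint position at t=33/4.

Δ: Δ0=4, Δ1=-2, Δ2=1, Δ3=-2, Δ4=2
row 1: diag=6, rhs=-36; c'=1/6, d'=-6
row 2: denom=4−1·1/6=23/6; d'=(18−1·-6)/(23/6)=144/23
row 3: denom=6−1·6/23=132/23; d'=(-18−1·144/23)/(132/23)=-93/22
row 4: denom=10−2·23/66=307/33; d'=(24−2·-93/22)/(307/33)=1071/307
back: M4=1071/307
back: M3=-93/22−23/66·1071/307=-1671/307
back: M2=144/23−6/23·-1671/307=2358/307
back: M1=-6−1/6·2358/307=-2235/307
M: M0=0, M1=-2235/307, M2=2358/307, M3=-1671/307, M4=1071/307, M5=0
seg 0: a=-4, c=M0/2=0, d=(M1−M0)/(6·2)=-745/1228, b=Δ0−h0·(2M0+M1)/6=1973/307
seg 1: a=4, c=M1/2=-2235/614, d=(M2−M1)/(6·1)=1531/614, b=Δ1−h1·(2M1+M2)/6=-262/307
seg 2: a=2, c=M2/2=1179/307, d=(M3−M2)/(6·1)=-1343/614, b=Δ2−h2·(2M2+M3)/6=-401/614
seg 3: a=3, c=M3/2=-1671/614, d=(M4−M3)/(6·2)=457/614, b=Δ3−h3·(2M3+M4)/6=143/307
seg 4: a=-1, c=M4/2=1071/614, d=(M5−M4)/(6·3)=-119/614, b=Δ4−h4·(2M4+M5)/6=-457/307
t_q=33/4 → seg 4, τ=9/4; S=-1+-457/307·τ+1071/614·τ²+-119/614·τ³=89341/39296

  seg 0: a=-4 b=1973/307 c=0 d=-745/1228
  seg 1: a=4 b=-262/307 c=-2235/614 d=1531/614
  seg 2: a=2 b=-401/614 c=1179/307 d=-1343/614
  seg 3: a=3 b=143/307 c=-1671/614 d=457/614
  seg 4: a=-1 b=-457/307 c=1071/614 d=-119/614
S(33/4) = 89341/39296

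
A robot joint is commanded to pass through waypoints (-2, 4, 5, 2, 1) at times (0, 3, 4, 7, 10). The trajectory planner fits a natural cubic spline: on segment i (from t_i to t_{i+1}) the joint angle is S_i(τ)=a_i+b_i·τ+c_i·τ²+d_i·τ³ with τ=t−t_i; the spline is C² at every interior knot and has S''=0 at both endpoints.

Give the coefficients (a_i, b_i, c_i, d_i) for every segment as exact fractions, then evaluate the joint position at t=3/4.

  seg 0: a=-2 b=517/228 c=0 d=-61/2052
  seg 1: a=4 b=167/114 c=-61/228 d=-15/76
  seg 2: a=5 b=77/228 c=-49/57 d=283/2052
  seg 3: a=2 b=-125/114 c=29/76 d=-29/684
S(3/4) = -1517/4864

Δ: Δ0=2, Δ1=1, Δ2=-1, Δ3=-1/3
row 1: diag=8, rhs=-6; c'=1/8, d'=-3/4
row 2: denom=8−1·1/8=63/8; d'=(-12−1·-3/4)/(63/8)=-10/7
row 3: denom=12−3·8/21=76/7; d'=(4−3·-10/7)/(76/7)=29/38
back: M3=29/38
back: M2=-10/7−8/21·29/38=-98/57
back: M1=-3/4−1/8·-98/57=-61/114
M: M0=0, M1=-61/114, M2=-98/57, M3=29/38, M4=0
seg 0: a=-2, c=M0/2=0, d=(M1−M0)/(6·3)=-61/2052, b=Δ0−h0·(2M0+M1)/6=517/228
seg 1: a=4, c=M1/2=-61/228, d=(M2−M1)/(6·1)=-15/76, b=Δ1−h1·(2M1+M2)/6=167/114
seg 2: a=5, c=M2/2=-49/57, d=(M3−M2)/(6·3)=283/2052, b=Δ2−h2·(2M2+M3)/6=77/228
seg 3: a=2, c=M3/2=29/76, d=(M4−M3)/(6·3)=-29/684, b=Δ3−h3·(2M3+M4)/6=-125/114
t_q=3/4 → seg 0, τ=3/4; S=-2+517/228·τ+0·τ²+-61/2052·τ³=-1517/4864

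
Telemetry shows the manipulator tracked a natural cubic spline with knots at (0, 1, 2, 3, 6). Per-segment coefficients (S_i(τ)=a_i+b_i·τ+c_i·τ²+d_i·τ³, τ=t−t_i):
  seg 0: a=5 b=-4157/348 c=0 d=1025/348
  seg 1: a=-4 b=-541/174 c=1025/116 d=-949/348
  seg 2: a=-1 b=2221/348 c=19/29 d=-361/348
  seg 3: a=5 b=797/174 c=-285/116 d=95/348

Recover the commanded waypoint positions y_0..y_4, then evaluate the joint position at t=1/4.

y_0 = S_0(0) = a_0 = 5
y_1 = S_1(0) = a_1 = -4
y_2 = S_2(0) = a_2 = -1
y_3 = S_3(0) = a_3 = 5
y_4 = S_3(3) = 4
t_q=1/4 is in segment 0 (τ=1/4); S_0(τ)=15291/7424

y_0=5 y_1=-4 y_2=-1 y_3=5 y_4=4
S(1/4) = 15291/7424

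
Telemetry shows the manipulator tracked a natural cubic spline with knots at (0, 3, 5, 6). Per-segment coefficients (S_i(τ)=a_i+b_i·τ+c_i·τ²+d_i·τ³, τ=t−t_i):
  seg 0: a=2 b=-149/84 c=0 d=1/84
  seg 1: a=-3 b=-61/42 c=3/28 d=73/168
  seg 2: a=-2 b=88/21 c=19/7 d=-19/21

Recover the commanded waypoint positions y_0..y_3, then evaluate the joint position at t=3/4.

y_0=2 y_1=-3 y_2=-2 y_3=4
S(3/4) = 1209/1792

y_0 = S_0(0) = a_0 = 2
y_1 = S_1(0) = a_1 = -3
y_2 = S_2(0) = a_2 = -2
y_3 = S_2(1) = 4
t_q=3/4 is in segment 0 (τ=3/4); S_0(τ)=1209/1792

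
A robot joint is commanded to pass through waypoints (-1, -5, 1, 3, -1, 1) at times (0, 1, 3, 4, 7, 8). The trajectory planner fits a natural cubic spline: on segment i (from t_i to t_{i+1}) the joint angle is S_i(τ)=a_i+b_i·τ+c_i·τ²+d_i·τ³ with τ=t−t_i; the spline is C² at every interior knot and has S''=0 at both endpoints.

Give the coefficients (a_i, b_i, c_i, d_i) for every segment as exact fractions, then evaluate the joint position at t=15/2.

  seg 0: a=-1 b=-3427/642 c=0 d=859/642
  seg 1: a=-5 b=-425/321 c=859/214 d=-1189/1284
  seg 2: a=1 b=1162/321 c=-165/107 d=-25/321
  seg 3: a=3 b=97/321 c=-190/107 d=395/963
  seg 4: a=-1 b=232/321 c=205/107 d=-205/321
S(15/2) = -205/856

Δ: Δ0=-4, Δ1=3, Δ2=2, Δ3=-4/3, Δ4=2
row 1: diag=6, rhs=42; c'=1/3, d'=7
row 2: denom=6−2·1/3=16/3; d'=(-6−2·7)/(16/3)=-15/4
row 3: denom=8−1·3/16=125/16; d'=(-20−1·-15/4)/(125/16)=-52/25
row 4: denom=8−3·48/125=856/125; d'=(20−3·-52/25)/(856/125)=410/107
back: M4=410/107
back: M3=-52/25−48/125·410/107=-380/107
back: M2=-15/4−3/16·-380/107=-330/107
back: M1=7−1/3·-330/107=859/107
M: M0=0, M1=859/107, M2=-330/107, M3=-380/107, M4=410/107, M5=0
seg 0: a=-1, c=M0/2=0, d=(M1−M0)/(6·1)=859/642, b=Δ0−h0·(2M0+M1)/6=-3427/642
seg 1: a=-5, c=M1/2=859/214, d=(M2−M1)/(6·2)=-1189/1284, b=Δ1−h1·(2M1+M2)/6=-425/321
seg 2: a=1, c=M2/2=-165/107, d=(M3−M2)/(6·1)=-25/321, b=Δ2−h2·(2M2+M3)/6=1162/321
seg 3: a=3, c=M3/2=-190/107, d=(M4−M3)/(6·3)=395/963, b=Δ3−h3·(2M3+M4)/6=97/321
seg 4: a=-1, c=M4/2=205/107, d=(M5−M4)/(6·1)=-205/321, b=Δ4−h4·(2M4+M5)/6=232/321
t_q=15/2 → seg 4, τ=1/2; S=-1+232/321·τ+205/107·τ²+-205/321·τ³=-205/856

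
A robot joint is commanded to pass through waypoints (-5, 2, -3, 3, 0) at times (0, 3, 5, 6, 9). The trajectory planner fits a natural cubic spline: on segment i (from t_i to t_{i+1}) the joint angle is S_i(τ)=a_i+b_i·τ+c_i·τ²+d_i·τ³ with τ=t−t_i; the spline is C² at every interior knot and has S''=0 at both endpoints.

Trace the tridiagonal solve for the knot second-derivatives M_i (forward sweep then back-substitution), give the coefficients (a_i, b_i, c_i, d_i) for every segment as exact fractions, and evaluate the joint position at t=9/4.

Δ: Δ0=7/3, Δ1=-5/2, Δ2=6, Δ3=-1
row 1: diag=10, rhs=-29; c'=1/5, d'=-29/10
row 2: denom=6−2·1/5=28/5; d'=(51−2·-29/10)/(28/5)=71/7
row 3: denom=8−1·5/28=219/28; d'=(-42−1·71/7)/(219/28)=-20/3
back: M3=-20/3
back: M2=71/7−5/28·-20/3=34/3
back: M1=-29/10−1/5·34/3=-31/6
M: M0=0, M1=-31/6, M2=34/3, M3=-20/3, M4=0
seg 0: a=-5, c=M0/2=0, d=(M1−M0)/(6·3)=-31/108, b=Δ0−h0·(2M0+M1)/6=59/12
seg 1: a=2, c=M1/2=-31/12, d=(M2−M1)/(6·2)=11/8, b=Δ1−h1·(2M1+M2)/6=-17/6
seg 2: a=-3, c=M2/2=17/3, d=(M3−M2)/(6·1)=-3, b=Δ2−h2·(2M2+M3)/6=10/3
seg 3: a=3, c=M3/2=-10/3, d=(M4−M3)/(6·3)=10/27, b=Δ3−h3·(2M3+M4)/6=17/3
t_q=9/4 → seg 0, τ=9/4; S=-5+59/12·τ+0·τ²+-31/108·τ³=715/256

  seg 0: a=-5 b=59/12 c=0 d=-31/108
  seg 1: a=2 b=-17/6 c=-31/12 d=11/8
  seg 2: a=-3 b=10/3 c=17/3 d=-3
  seg 3: a=3 b=17/3 c=-10/3 d=10/27
S(9/4) = 715/256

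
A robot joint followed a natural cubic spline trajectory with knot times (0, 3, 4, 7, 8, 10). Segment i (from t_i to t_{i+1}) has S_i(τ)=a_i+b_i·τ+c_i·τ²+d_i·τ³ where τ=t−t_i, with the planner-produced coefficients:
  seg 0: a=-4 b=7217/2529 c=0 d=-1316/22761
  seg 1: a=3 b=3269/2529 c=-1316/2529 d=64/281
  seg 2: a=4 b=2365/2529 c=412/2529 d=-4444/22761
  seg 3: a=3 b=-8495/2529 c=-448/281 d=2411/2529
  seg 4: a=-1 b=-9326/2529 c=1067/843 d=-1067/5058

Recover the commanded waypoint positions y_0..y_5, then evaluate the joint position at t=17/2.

y_0=-4 y_1=3 y_2=4 y_3=3 y_4=-1 y_5=-5
S(17/2) = -34445/13488

y_0 = S_0(0) = a_0 = -4
y_1 = S_1(0) = a_1 = 3
y_2 = S_2(0) = a_2 = 4
y_3 = S_3(0) = a_3 = 3
y_4 = S_4(0) = a_4 = -1
y_5 = S_4(2) = -5
t_q=17/2 is in segment 4 (τ=1/2); S_4(τ)=-34445/13488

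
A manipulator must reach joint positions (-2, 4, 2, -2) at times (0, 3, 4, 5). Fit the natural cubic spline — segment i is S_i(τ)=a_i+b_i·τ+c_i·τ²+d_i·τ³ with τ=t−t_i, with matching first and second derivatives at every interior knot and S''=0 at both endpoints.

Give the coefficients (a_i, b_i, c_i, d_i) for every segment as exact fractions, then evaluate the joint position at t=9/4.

Δ: Δ0=2, Δ1=-2, Δ2=-4
row 1: diag=8, rhs=-24; c'=1/8, d'=-3
row 2: denom=4−1·1/8=31/8; d'=(-12−1·-3)/(31/8)=-72/31
back: M2=-72/31
back: M1=-3−1/8·-72/31=-84/31
M: M0=0, M1=-84/31, M2=-72/31, M3=0
seg 0: a=-2, c=M0/2=0, d=(M1−M0)/(6·3)=-14/93, b=Δ0−h0·(2M0+M1)/6=104/31
seg 1: a=4, c=M1/2=-42/31, d=(M2−M1)/(6·1)=2/31, b=Δ1−h1·(2M1+M2)/6=-22/31
seg 2: a=2, c=M2/2=-36/31, d=(M3−M2)/(6·1)=12/31, b=Δ2−h2·(2M2+M3)/6=-100/31
t_q=9/4 → seg 0, τ=9/4; S=-2+104/31·τ+0·τ²+-14/93·τ³=3803/992

  seg 0: a=-2 b=104/31 c=0 d=-14/93
  seg 1: a=4 b=-22/31 c=-42/31 d=2/31
  seg 2: a=2 b=-100/31 c=-36/31 d=12/31
S(9/4) = 3803/992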